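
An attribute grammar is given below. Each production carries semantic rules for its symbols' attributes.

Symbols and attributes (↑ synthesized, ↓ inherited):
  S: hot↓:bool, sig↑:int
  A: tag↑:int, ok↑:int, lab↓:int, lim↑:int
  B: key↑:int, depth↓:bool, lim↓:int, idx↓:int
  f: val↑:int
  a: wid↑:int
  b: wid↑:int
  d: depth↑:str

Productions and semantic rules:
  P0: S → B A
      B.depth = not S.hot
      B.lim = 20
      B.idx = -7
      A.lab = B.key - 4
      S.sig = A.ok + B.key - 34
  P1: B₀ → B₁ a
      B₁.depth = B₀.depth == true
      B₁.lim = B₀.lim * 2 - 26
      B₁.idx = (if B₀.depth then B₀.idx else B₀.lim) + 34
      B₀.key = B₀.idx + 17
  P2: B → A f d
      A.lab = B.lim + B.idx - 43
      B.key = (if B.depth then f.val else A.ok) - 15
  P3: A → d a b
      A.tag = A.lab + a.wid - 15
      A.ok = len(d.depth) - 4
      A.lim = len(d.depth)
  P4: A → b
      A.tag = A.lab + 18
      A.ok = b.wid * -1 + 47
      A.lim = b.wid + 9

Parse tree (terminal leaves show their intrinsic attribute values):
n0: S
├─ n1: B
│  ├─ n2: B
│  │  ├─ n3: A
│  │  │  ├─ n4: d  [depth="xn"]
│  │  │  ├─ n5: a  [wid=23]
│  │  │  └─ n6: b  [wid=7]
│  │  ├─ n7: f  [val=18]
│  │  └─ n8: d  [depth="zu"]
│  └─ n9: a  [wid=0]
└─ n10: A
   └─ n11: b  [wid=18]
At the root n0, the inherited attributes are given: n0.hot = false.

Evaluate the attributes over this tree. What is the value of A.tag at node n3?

1. n0.hot = false  [given at root]
2. n1.depth = true  [not S.hot]
3. n1.lim = 20  [20]
4. n1.idx = -7  [-7]
5. n2.depth = true  [B₀.depth == true]
6. n2.lim = 14  [B₀.lim * 2 - 26]
7. n2.idx = 27  [(if B₀.depth then B₀.idx else B₀.lim) + 34]
8. n3.lab = -2  [B.lim + B.idx - 43]
9. n4.depth = "xn"  [terminal]
10. n5.wid = 23  [terminal]
11. n6.wid = 7  [terminal]
12. n3.tag = 6  [A.lab + a.wid - 15]
13. n3.ok = -2  [len(d.depth) - 4]
14. n3.lim = 2  [len(d.depth)]
15. n7.val = 18  [terminal]
16. n8.depth = "zu"  [terminal]
17. n2.key = 3  [(if B.depth then f.val else A.ok) - 15]
18. n9.wid = 0  [terminal]
19. n1.key = 10  [B₀.idx + 17]
20. n10.lab = 6  [B.key - 4]
21. n11.wid = 18  [terminal]
22. n10.tag = 24  [A.lab + 18]
23. n10.ok = 29  [b.wid * -1 + 47]
24. n10.lim = 27  [b.wid + 9]
25. n0.sig = 5  [A.ok + B.key - 34]

6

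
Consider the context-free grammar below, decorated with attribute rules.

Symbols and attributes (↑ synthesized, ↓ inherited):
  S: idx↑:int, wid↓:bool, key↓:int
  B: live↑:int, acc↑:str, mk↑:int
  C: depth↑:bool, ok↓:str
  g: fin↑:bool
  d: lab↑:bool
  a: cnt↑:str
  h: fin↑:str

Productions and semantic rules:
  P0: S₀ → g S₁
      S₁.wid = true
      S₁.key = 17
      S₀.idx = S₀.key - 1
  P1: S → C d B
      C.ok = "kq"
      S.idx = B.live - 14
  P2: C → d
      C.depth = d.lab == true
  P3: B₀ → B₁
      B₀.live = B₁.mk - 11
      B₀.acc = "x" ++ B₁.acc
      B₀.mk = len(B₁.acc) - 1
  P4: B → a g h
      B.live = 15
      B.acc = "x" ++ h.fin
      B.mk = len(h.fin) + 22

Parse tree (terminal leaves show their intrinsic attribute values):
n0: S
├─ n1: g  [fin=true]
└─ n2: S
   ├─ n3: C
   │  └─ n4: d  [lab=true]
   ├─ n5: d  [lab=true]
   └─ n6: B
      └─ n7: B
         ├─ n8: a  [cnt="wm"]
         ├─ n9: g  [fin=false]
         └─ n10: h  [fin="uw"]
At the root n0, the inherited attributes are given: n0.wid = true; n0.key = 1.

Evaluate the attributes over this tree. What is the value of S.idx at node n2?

1. n0.wid = true  [given at root]
2. n0.key = 1  [given at root]
3. n1.fin = true  [terminal]
4. n2.wid = true  [true]
5. n2.key = 17  [17]
6. n3.ok = "kq"  ["kq"]
7. n4.lab = true  [terminal]
8. n3.depth = true  [d.lab == true]
9. n5.lab = true  [terminal]
10. n8.cnt = "wm"  [terminal]
11. n9.fin = false  [terminal]
12. n10.fin = "uw"  [terminal]
13. n7.live = 15  [15]
14. n7.acc = "xuw"  ["x" ++ h.fin]
15. n7.mk = 24  [len(h.fin) + 22]
16. n6.live = 13  [B₁.mk - 11]
17. n6.acc = "xxuw"  ["x" ++ B₁.acc]
18. n6.mk = 2  [len(B₁.acc) - 1]
19. n2.idx = -1  [B.live - 14]
20. n0.idx = 0  [S₀.key - 1]

-1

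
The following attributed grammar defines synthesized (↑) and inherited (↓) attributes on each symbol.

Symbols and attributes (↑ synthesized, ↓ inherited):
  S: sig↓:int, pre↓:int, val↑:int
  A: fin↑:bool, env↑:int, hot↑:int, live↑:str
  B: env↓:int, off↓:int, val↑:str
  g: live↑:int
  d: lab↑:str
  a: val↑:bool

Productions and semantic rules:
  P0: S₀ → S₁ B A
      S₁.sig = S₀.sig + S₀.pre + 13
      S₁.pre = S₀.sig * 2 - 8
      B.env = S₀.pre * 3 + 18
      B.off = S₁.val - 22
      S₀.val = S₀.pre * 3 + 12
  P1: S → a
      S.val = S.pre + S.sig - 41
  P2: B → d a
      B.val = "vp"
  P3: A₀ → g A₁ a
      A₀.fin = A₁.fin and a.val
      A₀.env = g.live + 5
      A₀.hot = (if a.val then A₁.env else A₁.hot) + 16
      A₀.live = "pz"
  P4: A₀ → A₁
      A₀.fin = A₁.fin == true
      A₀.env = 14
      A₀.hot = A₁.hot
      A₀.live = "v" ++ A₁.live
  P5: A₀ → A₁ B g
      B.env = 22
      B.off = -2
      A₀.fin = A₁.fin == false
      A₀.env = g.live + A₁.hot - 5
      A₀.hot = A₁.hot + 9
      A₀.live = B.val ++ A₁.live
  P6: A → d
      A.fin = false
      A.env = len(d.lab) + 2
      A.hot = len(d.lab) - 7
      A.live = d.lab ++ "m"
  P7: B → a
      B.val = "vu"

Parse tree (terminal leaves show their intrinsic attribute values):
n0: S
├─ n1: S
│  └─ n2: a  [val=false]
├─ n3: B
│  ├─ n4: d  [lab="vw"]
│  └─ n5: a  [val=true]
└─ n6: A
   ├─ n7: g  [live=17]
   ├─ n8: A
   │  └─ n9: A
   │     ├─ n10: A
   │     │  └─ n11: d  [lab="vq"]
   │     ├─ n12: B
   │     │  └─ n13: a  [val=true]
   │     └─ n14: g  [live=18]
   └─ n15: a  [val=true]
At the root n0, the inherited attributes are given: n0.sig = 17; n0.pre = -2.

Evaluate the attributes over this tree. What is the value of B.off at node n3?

1. n0.sig = 17  [given at root]
2. n0.pre = -2  [given at root]
3. n1.sig = 28  [S₀.sig + S₀.pre + 13]
4. n1.pre = 26  [S₀.sig * 2 - 8]
5. n2.val = false  [terminal]
6. n1.val = 13  [S.pre + S.sig - 41]
7. n3.env = 12  [S₀.pre * 3 + 18]
8. n3.off = -9  [S₁.val - 22]
9. n4.lab = "vw"  [terminal]
10. n5.val = true  [terminal]
11. n3.val = "vp"  ["vp"]
12. n7.live = 17  [terminal]
13. n11.lab = "vq"  [terminal]
14. n10.fin = false  [false]
15. n10.env = 4  [len(d.lab) + 2]
16. n10.hot = -5  [len(d.lab) - 7]
17. n10.live = "vqm"  [d.lab ++ "m"]
18. n12.env = 22  [22]
19. n12.off = -2  [-2]
20. n13.val = true  [terminal]
21. n12.val = "vu"  ["vu"]
22. n14.live = 18  [terminal]
23. n9.fin = true  [A₁.fin == false]
24. n9.env = 8  [g.live + A₁.hot - 5]
25. n9.hot = 4  [A₁.hot + 9]
26. n9.live = "vuvqm"  [B.val ++ A₁.live]
27. n8.fin = true  [A₁.fin == true]
28. n8.env = 14  [14]
29. n8.hot = 4  [A₁.hot]
30. n8.live = "vvuvqm"  ["v" ++ A₁.live]
31. n15.val = true  [terminal]
32. n6.fin = true  [A₁.fin and a.val]
33. n6.env = 22  [g.live + 5]
34. n6.hot = 30  [(if a.val then A₁.env else A₁.hot) + 16]
35. n6.live = "pz"  ["pz"]
36. n0.val = 6  [S₀.pre * 3 + 12]

-9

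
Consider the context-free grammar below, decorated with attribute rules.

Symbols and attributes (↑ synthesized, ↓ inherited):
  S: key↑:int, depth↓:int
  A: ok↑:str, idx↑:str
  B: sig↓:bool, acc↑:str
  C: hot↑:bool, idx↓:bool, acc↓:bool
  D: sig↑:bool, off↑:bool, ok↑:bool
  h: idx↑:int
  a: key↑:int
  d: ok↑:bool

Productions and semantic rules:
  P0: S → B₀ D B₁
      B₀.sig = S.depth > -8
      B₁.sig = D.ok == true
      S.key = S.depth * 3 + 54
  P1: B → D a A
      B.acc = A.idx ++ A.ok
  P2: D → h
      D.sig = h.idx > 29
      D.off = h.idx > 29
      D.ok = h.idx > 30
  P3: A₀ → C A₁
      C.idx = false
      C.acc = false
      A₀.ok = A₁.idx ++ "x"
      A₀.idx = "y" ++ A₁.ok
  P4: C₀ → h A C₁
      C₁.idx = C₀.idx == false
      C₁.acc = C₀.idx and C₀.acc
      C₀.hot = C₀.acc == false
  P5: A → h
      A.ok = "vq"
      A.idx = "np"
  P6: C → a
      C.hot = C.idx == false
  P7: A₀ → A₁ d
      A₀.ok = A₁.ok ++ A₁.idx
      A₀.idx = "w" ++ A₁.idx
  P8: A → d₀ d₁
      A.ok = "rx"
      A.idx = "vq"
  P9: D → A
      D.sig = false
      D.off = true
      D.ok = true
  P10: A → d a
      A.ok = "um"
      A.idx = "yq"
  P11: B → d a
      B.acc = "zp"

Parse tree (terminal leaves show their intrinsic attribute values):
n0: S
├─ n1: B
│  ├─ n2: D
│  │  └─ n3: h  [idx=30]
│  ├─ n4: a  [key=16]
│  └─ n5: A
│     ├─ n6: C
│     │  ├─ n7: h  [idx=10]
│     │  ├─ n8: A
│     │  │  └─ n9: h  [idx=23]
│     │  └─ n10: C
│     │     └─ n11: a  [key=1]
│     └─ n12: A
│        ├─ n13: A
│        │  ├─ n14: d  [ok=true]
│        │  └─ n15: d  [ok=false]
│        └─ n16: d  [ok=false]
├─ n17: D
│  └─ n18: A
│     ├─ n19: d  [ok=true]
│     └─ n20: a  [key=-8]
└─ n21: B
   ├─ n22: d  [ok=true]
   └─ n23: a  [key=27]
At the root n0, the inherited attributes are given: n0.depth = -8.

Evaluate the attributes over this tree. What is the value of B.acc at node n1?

1. n0.depth = -8  [given at root]
2. n1.sig = false  [S.depth > -8]
3. n3.idx = 30  [terminal]
4. n2.sig = true  [h.idx > 29]
5. n2.off = true  [h.idx > 29]
6. n2.ok = false  [h.idx > 30]
7. n4.key = 16  [terminal]
8. n6.idx = false  [false]
9. n6.acc = false  [false]
10. n7.idx = 10  [terminal]
11. n9.idx = 23  [terminal]
12. n8.ok = "vq"  ["vq"]
13. n8.idx = "np"  ["np"]
14. n10.idx = true  [C₀.idx == false]
15. n10.acc = false  [C₀.idx and C₀.acc]
16. n11.key = 1  [terminal]
17. n10.hot = false  [C.idx == false]
18. n6.hot = true  [C₀.acc == false]
19. n14.ok = true  [terminal]
20. n15.ok = false  [terminal]
21. n13.ok = "rx"  ["rx"]
22. n13.idx = "vq"  ["vq"]
23. n16.ok = false  [terminal]
24. n12.ok = "rxvq"  [A₁.ok ++ A₁.idx]
25. n12.idx = "wvq"  ["w" ++ A₁.idx]
26. n5.ok = "wvqx"  [A₁.idx ++ "x"]
27. n5.idx = "yrxvq"  ["y" ++ A₁.ok]
28. n1.acc = "yrxvqwvqx"  [A.idx ++ A.ok]
29. n19.ok = true  [terminal]
30. n20.key = -8  [terminal]
31. n18.ok = "um"  ["um"]
32. n18.idx = "yq"  ["yq"]
33. n17.sig = false  [false]
34. n17.off = true  [true]
35. n17.ok = true  [true]
36. n21.sig = true  [D.ok == true]
37. n22.ok = true  [terminal]
38. n23.key = 27  [terminal]
39. n21.acc = "zp"  ["zp"]
40. n0.key = 30  [S.depth * 3 + 54]

"yrxvqwvqx"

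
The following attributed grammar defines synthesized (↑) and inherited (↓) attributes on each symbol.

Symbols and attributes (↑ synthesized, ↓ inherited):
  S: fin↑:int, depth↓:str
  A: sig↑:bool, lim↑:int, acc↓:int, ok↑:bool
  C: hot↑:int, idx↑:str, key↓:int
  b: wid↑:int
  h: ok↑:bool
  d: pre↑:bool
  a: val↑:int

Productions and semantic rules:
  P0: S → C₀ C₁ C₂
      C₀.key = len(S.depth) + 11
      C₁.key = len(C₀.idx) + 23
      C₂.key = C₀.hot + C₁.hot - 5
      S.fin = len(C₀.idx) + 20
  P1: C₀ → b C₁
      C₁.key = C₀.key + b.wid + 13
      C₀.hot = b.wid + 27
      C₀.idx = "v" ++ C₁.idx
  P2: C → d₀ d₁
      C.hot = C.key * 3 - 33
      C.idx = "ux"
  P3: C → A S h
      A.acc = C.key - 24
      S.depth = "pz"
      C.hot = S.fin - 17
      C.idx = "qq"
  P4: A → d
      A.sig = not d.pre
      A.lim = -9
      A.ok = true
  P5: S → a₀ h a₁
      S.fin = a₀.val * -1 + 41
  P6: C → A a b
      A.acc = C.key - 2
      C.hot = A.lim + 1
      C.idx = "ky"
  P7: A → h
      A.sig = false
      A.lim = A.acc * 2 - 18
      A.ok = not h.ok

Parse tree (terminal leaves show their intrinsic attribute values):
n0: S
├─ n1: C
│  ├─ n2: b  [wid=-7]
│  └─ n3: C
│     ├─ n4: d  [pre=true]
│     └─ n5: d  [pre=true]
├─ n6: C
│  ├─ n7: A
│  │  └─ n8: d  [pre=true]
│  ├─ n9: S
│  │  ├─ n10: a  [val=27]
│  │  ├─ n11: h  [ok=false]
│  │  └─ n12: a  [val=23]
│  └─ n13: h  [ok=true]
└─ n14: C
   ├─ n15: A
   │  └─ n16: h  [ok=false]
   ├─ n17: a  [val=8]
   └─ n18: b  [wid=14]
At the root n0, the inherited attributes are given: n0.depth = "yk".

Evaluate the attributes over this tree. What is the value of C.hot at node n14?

1. n0.depth = "yk"  [given at root]
2. n1.key = 13  [len(S.depth) + 11]
3. n2.wid = -7  [terminal]
4. n3.key = 19  [C₀.key + b.wid + 13]
5. n4.pre = true  [terminal]
6. n5.pre = true  [terminal]
7. n3.hot = 24  [C.key * 3 - 33]
8. n3.idx = "ux"  ["ux"]
9. n1.hot = 20  [b.wid + 27]
10. n1.idx = "vux"  ["v" ++ C₁.idx]
11. n6.key = 26  [len(C₀.idx) + 23]
12. n7.acc = 2  [C.key - 24]
13. n8.pre = true  [terminal]
14. n7.sig = false  [not d.pre]
15. n7.lim = -9  [-9]
16. n7.ok = true  [true]
17. n9.depth = "pz"  ["pz"]
18. n10.val = 27  [terminal]
19. n11.ok = false  [terminal]
20. n12.val = 23  [terminal]
21. n9.fin = 14  [a₀.val * -1 + 41]
22. n13.ok = true  [terminal]
23. n6.hot = -3  [S.fin - 17]
24. n6.idx = "qq"  ["qq"]
25. n14.key = 12  [C₀.hot + C₁.hot - 5]
26. n15.acc = 10  [C.key - 2]
27. n16.ok = false  [terminal]
28. n15.sig = false  [false]
29. n15.lim = 2  [A.acc * 2 - 18]
30. n15.ok = true  [not h.ok]
31. n17.val = 8  [terminal]
32. n18.wid = 14  [terminal]
33. n14.hot = 3  [A.lim + 1]
34. n14.idx = "ky"  ["ky"]
35. n0.fin = 23  [len(C₀.idx) + 20]

3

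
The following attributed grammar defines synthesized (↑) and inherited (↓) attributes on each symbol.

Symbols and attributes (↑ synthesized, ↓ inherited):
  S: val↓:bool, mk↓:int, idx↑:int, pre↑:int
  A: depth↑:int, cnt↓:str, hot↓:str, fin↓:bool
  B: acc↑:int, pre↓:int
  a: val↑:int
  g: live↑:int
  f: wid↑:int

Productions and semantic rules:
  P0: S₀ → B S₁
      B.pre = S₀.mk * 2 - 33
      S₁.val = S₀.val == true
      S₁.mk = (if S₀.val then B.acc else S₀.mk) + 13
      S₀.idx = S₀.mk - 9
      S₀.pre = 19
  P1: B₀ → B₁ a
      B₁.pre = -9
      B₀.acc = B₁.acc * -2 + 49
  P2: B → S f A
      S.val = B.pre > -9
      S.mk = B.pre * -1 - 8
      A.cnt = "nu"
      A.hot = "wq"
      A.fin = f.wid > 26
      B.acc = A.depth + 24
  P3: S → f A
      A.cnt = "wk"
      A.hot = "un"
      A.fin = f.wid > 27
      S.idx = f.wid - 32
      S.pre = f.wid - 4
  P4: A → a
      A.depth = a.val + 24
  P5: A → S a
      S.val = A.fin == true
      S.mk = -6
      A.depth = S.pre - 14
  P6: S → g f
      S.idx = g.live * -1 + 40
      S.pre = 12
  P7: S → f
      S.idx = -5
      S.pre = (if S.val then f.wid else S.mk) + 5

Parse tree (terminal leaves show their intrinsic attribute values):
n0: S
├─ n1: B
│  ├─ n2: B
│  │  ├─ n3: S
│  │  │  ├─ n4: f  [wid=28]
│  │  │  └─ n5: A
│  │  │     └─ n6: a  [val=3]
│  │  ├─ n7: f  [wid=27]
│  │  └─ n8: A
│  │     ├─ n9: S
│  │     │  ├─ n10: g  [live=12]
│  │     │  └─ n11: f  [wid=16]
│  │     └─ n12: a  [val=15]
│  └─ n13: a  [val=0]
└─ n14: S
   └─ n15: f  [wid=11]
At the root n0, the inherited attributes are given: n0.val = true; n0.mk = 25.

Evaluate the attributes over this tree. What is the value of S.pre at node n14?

16

1. n0.val = true  [given at root]
2. n0.mk = 25  [given at root]
3. n1.pre = 17  [S₀.mk * 2 - 33]
4. n2.pre = -9  [-9]
5. n3.val = false  [B.pre > -9]
6. n3.mk = 1  [B.pre * -1 - 8]
7. n4.wid = 28  [terminal]
8. n5.cnt = "wk"  ["wk"]
9. n5.hot = "un"  ["un"]
10. n5.fin = true  [f.wid > 27]
11. n6.val = 3  [terminal]
12. n5.depth = 27  [a.val + 24]
13. n3.idx = -4  [f.wid - 32]
14. n3.pre = 24  [f.wid - 4]
15. n7.wid = 27  [terminal]
16. n8.cnt = "nu"  ["nu"]
17. n8.hot = "wq"  ["wq"]
18. n8.fin = true  [f.wid > 26]
19. n9.val = true  [A.fin == true]
20. n9.mk = -6  [-6]
21. n10.live = 12  [terminal]
22. n11.wid = 16  [terminal]
23. n9.idx = 28  [g.live * -1 + 40]
24. n9.pre = 12  [12]
25. n12.val = 15  [terminal]
26. n8.depth = -2  [S.pre - 14]
27. n2.acc = 22  [A.depth + 24]
28. n13.val = 0  [terminal]
29. n1.acc = 5  [B₁.acc * -2 + 49]
30. n14.val = true  [S₀.val == true]
31. n14.mk = 18  [(if S₀.val then B.acc else S₀.mk) + 13]
32. n15.wid = 11  [terminal]
33. n14.idx = -5  [-5]
34. n14.pre = 16  [(if S.val then f.wid else S.mk) + 5]
35. n0.idx = 16  [S₀.mk - 9]
36. n0.pre = 19  [19]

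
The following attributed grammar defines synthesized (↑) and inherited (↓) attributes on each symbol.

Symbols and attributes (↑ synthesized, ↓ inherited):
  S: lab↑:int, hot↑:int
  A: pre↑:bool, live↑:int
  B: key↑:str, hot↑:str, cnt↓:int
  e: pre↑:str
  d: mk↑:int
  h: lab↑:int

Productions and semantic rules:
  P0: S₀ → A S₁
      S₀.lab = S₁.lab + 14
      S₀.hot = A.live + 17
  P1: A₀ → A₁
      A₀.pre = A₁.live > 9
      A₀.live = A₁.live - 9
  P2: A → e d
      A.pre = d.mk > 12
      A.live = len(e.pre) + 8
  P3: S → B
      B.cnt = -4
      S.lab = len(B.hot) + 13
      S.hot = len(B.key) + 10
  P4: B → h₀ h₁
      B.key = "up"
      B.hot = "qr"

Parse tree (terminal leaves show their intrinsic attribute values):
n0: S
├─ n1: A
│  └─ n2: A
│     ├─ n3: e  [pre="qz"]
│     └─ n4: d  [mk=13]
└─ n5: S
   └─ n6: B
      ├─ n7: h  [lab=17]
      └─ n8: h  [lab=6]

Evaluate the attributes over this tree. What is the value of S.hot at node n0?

18

1. n3.pre = "qz"  [terminal]
2. n4.mk = 13  [terminal]
3. n2.pre = true  [d.mk > 12]
4. n2.live = 10  [len(e.pre) + 8]
5. n1.pre = true  [A₁.live > 9]
6. n1.live = 1  [A₁.live - 9]
7. n6.cnt = -4  [-4]
8. n7.lab = 17  [terminal]
9. n8.lab = 6  [terminal]
10. n6.key = "up"  ["up"]
11. n6.hot = "qr"  ["qr"]
12. n5.lab = 15  [len(B.hot) + 13]
13. n5.hot = 12  [len(B.key) + 10]
14. n0.lab = 29  [S₁.lab + 14]
15. n0.hot = 18  [A.live + 17]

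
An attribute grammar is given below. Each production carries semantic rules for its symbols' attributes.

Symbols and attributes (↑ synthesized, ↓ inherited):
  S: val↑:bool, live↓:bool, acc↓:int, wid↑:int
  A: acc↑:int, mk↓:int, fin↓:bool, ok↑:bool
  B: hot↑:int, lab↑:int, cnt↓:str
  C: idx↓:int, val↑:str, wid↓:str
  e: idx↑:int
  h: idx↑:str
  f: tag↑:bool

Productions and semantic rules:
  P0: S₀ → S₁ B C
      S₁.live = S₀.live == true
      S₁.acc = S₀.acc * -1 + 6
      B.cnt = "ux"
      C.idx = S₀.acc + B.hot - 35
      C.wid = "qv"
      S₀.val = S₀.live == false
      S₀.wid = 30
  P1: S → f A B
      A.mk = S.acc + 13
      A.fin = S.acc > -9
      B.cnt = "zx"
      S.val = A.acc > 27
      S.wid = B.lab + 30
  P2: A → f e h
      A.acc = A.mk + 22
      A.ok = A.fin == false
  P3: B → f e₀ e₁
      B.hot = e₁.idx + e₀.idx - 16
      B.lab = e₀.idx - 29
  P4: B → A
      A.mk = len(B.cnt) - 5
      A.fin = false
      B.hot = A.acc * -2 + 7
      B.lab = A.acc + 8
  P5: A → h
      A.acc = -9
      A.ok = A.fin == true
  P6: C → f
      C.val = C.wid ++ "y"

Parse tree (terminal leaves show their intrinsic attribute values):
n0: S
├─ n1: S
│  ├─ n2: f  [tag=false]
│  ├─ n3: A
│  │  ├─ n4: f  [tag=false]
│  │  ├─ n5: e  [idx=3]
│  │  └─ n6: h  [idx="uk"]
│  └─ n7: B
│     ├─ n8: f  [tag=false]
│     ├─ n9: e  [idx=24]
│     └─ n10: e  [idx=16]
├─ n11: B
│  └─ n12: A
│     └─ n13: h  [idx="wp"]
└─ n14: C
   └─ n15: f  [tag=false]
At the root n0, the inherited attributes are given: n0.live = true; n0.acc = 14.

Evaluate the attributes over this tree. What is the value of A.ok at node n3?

1. n0.live = true  [given at root]
2. n0.acc = 14  [given at root]
3. n1.live = true  [S₀.live == true]
4. n1.acc = -8  [S₀.acc * -1 + 6]
5. n2.tag = false  [terminal]
6. n3.mk = 5  [S.acc + 13]
7. n3.fin = true  [S.acc > -9]
8. n4.tag = false  [terminal]
9. n5.idx = 3  [terminal]
10. n6.idx = "uk"  [terminal]
11. n3.acc = 27  [A.mk + 22]
12. n3.ok = false  [A.fin == false]
13. n7.cnt = "zx"  ["zx"]
14. n8.tag = false  [terminal]
15. n9.idx = 24  [terminal]
16. n10.idx = 16  [terminal]
17. n7.hot = 24  [e₁.idx + e₀.idx - 16]
18. n7.lab = -5  [e₀.idx - 29]
19. n1.val = false  [A.acc > 27]
20. n1.wid = 25  [B.lab + 30]
21. n11.cnt = "ux"  ["ux"]
22. n12.mk = -3  [len(B.cnt) - 5]
23. n12.fin = false  [false]
24. n13.idx = "wp"  [terminal]
25. n12.acc = -9  [-9]
26. n12.ok = false  [A.fin == true]
27. n11.hot = 25  [A.acc * -2 + 7]
28. n11.lab = -1  [A.acc + 8]
29. n14.idx = 4  [S₀.acc + B.hot - 35]
30. n14.wid = "qv"  ["qv"]
31. n15.tag = false  [terminal]
32. n14.val = "qvy"  [C.wid ++ "y"]
33. n0.val = false  [S₀.live == false]
34. n0.wid = 30  [30]

false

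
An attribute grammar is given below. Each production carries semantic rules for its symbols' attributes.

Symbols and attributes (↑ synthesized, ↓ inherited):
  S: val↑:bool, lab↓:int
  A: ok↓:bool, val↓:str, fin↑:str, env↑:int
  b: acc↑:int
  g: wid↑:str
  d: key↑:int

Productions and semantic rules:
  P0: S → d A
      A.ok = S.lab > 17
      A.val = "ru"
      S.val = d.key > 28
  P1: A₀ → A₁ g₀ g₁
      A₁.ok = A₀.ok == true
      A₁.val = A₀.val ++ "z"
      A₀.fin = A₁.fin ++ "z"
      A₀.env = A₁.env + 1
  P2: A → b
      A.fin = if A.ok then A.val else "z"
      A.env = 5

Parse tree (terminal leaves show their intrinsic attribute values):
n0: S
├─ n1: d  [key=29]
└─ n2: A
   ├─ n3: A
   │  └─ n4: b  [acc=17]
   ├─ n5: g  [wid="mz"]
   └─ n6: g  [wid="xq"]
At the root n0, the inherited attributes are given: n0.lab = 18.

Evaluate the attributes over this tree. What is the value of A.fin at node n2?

1. n0.lab = 18  [given at root]
2. n1.key = 29  [terminal]
3. n2.ok = true  [S.lab > 17]
4. n2.val = "ru"  ["ru"]
5. n3.ok = true  [A₀.ok == true]
6. n3.val = "ruz"  [A₀.val ++ "z"]
7. n4.acc = 17  [terminal]
8. n3.fin = "ruz"  [if A.ok then A.val else "z"]
9. n3.env = 5  [5]
10. n5.wid = "mz"  [terminal]
11. n6.wid = "xq"  [terminal]
12. n2.fin = "ruzz"  [A₁.fin ++ "z"]
13. n2.env = 6  [A₁.env + 1]
14. n0.val = true  [d.key > 28]

"ruzz"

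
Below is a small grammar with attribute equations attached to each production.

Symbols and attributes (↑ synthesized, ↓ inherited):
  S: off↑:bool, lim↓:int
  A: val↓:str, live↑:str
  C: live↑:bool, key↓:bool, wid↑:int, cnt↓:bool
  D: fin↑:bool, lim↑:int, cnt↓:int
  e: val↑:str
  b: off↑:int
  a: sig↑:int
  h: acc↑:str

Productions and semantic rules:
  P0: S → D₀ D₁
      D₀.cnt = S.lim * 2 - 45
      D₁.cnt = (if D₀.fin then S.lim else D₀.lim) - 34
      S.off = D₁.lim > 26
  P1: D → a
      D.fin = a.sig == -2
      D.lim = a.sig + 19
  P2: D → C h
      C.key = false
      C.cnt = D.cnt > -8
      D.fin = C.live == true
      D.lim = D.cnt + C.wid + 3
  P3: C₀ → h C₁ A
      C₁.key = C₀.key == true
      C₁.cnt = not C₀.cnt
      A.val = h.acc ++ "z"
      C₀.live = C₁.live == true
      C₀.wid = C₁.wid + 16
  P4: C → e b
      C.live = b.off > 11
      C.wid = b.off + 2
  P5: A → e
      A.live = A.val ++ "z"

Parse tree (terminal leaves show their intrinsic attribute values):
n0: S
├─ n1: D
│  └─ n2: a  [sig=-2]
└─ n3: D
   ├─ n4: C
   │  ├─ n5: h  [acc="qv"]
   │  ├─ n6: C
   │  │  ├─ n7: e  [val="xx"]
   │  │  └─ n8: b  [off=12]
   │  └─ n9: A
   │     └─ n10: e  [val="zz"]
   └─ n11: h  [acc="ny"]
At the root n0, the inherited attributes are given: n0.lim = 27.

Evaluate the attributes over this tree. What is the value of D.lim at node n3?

1. n0.lim = 27  [given at root]
2. n1.cnt = 9  [S.lim * 2 - 45]
3. n2.sig = -2  [terminal]
4. n1.fin = true  [a.sig == -2]
5. n1.lim = 17  [a.sig + 19]
6. n3.cnt = -7  [(if D₀.fin then S.lim else D₀.lim) - 34]
7. n4.key = false  [false]
8. n4.cnt = true  [D.cnt > -8]
9. n5.acc = "qv"  [terminal]
10. n6.key = false  [C₀.key == true]
11. n6.cnt = false  [not C₀.cnt]
12. n7.val = "xx"  [terminal]
13. n8.off = 12  [terminal]
14. n6.live = true  [b.off > 11]
15. n6.wid = 14  [b.off + 2]
16. n9.val = "qvz"  [h.acc ++ "z"]
17. n10.val = "zz"  [terminal]
18. n9.live = "qvzz"  [A.val ++ "z"]
19. n4.live = true  [C₁.live == true]
20. n4.wid = 30  [C₁.wid + 16]
21. n11.acc = "ny"  [terminal]
22. n3.fin = true  [C.live == true]
23. n3.lim = 26  [D.cnt + C.wid + 3]
24. n0.off = false  [D₁.lim > 26]

26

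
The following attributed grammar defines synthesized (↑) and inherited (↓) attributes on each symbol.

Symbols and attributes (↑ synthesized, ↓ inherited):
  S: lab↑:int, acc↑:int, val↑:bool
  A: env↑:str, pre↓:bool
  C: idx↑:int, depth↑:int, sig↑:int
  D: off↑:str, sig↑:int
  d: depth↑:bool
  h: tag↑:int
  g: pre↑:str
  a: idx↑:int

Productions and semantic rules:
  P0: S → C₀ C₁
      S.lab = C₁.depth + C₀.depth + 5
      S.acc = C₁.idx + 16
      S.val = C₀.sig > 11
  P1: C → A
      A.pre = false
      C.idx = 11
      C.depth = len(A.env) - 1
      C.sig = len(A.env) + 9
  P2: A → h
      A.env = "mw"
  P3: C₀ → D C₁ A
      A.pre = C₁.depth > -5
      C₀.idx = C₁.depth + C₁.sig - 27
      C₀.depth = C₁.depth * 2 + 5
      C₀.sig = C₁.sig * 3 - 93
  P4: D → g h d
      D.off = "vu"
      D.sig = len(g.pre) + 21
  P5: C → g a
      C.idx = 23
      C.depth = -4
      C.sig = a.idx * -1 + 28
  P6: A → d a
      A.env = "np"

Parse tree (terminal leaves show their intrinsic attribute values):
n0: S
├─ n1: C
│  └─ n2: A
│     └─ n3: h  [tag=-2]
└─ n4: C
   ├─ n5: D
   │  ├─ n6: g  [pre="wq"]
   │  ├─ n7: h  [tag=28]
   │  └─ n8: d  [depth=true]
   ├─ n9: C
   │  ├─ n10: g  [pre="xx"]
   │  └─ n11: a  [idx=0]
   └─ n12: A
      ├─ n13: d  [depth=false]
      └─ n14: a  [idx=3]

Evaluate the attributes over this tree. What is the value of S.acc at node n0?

13

1. n2.pre = false  [false]
2. n3.tag = -2  [terminal]
3. n2.env = "mw"  ["mw"]
4. n1.idx = 11  [11]
5. n1.depth = 1  [len(A.env) - 1]
6. n1.sig = 11  [len(A.env) + 9]
7. n6.pre = "wq"  [terminal]
8. n7.tag = 28  [terminal]
9. n8.depth = true  [terminal]
10. n5.off = "vu"  ["vu"]
11. n5.sig = 23  [len(g.pre) + 21]
12. n10.pre = "xx"  [terminal]
13. n11.idx = 0  [terminal]
14. n9.idx = 23  [23]
15. n9.depth = -4  [-4]
16. n9.sig = 28  [a.idx * -1 + 28]
17. n12.pre = true  [C₁.depth > -5]
18. n13.depth = false  [terminal]
19. n14.idx = 3  [terminal]
20. n12.env = "np"  ["np"]
21. n4.idx = -3  [C₁.depth + C₁.sig - 27]
22. n4.depth = -3  [C₁.depth * 2 + 5]
23. n4.sig = -9  [C₁.sig * 3 - 93]
24. n0.lab = 3  [C₁.depth + C₀.depth + 5]
25. n0.acc = 13  [C₁.idx + 16]
26. n0.val = false  [C₀.sig > 11]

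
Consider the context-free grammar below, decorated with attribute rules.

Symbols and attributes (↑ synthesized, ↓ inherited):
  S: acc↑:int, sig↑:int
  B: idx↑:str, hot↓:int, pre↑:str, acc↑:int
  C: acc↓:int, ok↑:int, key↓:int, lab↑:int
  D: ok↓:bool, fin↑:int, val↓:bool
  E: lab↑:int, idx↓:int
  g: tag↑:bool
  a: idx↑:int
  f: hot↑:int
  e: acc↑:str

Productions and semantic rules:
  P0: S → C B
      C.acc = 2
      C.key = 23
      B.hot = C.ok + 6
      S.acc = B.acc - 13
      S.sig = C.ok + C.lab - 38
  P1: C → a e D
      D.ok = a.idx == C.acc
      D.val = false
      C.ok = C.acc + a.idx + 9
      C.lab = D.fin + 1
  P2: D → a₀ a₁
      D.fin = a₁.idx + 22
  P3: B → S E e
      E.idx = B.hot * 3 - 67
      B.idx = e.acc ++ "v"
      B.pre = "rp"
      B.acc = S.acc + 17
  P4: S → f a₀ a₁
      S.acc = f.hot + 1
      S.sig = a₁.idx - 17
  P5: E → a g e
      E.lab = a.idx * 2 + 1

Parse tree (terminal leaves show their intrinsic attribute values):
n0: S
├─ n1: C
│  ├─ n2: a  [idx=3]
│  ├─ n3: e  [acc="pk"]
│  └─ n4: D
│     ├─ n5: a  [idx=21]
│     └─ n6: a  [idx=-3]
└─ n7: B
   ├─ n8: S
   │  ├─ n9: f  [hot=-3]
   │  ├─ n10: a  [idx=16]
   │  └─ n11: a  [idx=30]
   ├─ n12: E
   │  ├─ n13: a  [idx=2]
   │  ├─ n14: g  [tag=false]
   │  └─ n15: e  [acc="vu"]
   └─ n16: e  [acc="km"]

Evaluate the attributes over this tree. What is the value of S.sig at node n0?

-4

1. n1.acc = 2  [2]
2. n1.key = 23  [23]
3. n2.idx = 3  [terminal]
4. n3.acc = "pk"  [terminal]
5. n4.ok = false  [a.idx == C.acc]
6. n4.val = false  [false]
7. n5.idx = 21  [terminal]
8. n6.idx = -3  [terminal]
9. n4.fin = 19  [a₁.idx + 22]
10. n1.ok = 14  [C.acc + a.idx + 9]
11. n1.lab = 20  [D.fin + 1]
12. n7.hot = 20  [C.ok + 6]
13. n9.hot = -3  [terminal]
14. n10.idx = 16  [terminal]
15. n11.idx = 30  [terminal]
16. n8.acc = -2  [f.hot + 1]
17. n8.sig = 13  [a₁.idx - 17]
18. n12.idx = -7  [B.hot * 3 - 67]
19. n13.idx = 2  [terminal]
20. n14.tag = false  [terminal]
21. n15.acc = "vu"  [terminal]
22. n12.lab = 5  [a.idx * 2 + 1]
23. n16.acc = "km"  [terminal]
24. n7.idx = "kmv"  [e.acc ++ "v"]
25. n7.pre = "rp"  ["rp"]
26. n7.acc = 15  [S.acc + 17]
27. n0.acc = 2  [B.acc - 13]
28. n0.sig = -4  [C.ok + C.lab - 38]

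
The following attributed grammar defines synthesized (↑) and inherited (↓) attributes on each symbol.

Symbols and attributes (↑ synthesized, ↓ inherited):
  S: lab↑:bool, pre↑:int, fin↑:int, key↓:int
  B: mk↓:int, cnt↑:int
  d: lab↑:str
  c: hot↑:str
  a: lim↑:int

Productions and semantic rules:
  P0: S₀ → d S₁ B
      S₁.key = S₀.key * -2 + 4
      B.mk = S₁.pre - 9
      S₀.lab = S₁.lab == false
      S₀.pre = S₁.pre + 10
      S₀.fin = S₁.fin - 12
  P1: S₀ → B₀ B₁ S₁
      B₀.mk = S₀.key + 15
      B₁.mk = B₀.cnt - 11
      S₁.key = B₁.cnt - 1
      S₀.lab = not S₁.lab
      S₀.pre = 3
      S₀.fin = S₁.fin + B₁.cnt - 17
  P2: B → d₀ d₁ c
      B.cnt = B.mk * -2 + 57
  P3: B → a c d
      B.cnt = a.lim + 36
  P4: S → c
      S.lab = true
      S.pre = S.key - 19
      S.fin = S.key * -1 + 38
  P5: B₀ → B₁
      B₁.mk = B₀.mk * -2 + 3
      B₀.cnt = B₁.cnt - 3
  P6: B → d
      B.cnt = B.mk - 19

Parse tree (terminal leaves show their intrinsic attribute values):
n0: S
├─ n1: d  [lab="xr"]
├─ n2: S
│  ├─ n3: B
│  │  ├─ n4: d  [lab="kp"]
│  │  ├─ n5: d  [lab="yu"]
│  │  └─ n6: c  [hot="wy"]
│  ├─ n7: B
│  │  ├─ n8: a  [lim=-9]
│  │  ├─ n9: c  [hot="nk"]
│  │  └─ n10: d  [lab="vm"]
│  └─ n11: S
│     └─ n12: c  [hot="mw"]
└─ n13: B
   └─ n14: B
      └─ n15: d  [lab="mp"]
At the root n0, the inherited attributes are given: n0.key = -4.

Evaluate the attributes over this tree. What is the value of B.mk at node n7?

-8

1. n0.key = -4  [given at root]
2. n1.lab = "xr"  [terminal]
3. n2.key = 12  [S₀.key * -2 + 4]
4. n3.mk = 27  [S₀.key + 15]
5. n4.lab = "kp"  [terminal]
6. n5.lab = "yu"  [terminal]
7. n6.hot = "wy"  [terminal]
8. n3.cnt = 3  [B.mk * -2 + 57]
9. n7.mk = -8  [B₀.cnt - 11]
10. n8.lim = -9  [terminal]
11. n9.hot = "nk"  [terminal]
12. n10.lab = "vm"  [terminal]
13. n7.cnt = 27  [a.lim + 36]
14. n11.key = 26  [B₁.cnt - 1]
15. n12.hot = "mw"  [terminal]
16. n11.lab = true  [true]
17. n11.pre = 7  [S.key - 19]
18. n11.fin = 12  [S.key * -1 + 38]
19. n2.lab = false  [not S₁.lab]
20. n2.pre = 3  [3]
21. n2.fin = 22  [S₁.fin + B₁.cnt - 17]
22. n13.mk = -6  [S₁.pre - 9]
23. n14.mk = 15  [B₀.mk * -2 + 3]
24. n15.lab = "mp"  [terminal]
25. n14.cnt = -4  [B.mk - 19]
26. n13.cnt = -7  [B₁.cnt - 3]
27. n0.lab = true  [S₁.lab == false]
28. n0.pre = 13  [S₁.pre + 10]
29. n0.fin = 10  [S₁.fin - 12]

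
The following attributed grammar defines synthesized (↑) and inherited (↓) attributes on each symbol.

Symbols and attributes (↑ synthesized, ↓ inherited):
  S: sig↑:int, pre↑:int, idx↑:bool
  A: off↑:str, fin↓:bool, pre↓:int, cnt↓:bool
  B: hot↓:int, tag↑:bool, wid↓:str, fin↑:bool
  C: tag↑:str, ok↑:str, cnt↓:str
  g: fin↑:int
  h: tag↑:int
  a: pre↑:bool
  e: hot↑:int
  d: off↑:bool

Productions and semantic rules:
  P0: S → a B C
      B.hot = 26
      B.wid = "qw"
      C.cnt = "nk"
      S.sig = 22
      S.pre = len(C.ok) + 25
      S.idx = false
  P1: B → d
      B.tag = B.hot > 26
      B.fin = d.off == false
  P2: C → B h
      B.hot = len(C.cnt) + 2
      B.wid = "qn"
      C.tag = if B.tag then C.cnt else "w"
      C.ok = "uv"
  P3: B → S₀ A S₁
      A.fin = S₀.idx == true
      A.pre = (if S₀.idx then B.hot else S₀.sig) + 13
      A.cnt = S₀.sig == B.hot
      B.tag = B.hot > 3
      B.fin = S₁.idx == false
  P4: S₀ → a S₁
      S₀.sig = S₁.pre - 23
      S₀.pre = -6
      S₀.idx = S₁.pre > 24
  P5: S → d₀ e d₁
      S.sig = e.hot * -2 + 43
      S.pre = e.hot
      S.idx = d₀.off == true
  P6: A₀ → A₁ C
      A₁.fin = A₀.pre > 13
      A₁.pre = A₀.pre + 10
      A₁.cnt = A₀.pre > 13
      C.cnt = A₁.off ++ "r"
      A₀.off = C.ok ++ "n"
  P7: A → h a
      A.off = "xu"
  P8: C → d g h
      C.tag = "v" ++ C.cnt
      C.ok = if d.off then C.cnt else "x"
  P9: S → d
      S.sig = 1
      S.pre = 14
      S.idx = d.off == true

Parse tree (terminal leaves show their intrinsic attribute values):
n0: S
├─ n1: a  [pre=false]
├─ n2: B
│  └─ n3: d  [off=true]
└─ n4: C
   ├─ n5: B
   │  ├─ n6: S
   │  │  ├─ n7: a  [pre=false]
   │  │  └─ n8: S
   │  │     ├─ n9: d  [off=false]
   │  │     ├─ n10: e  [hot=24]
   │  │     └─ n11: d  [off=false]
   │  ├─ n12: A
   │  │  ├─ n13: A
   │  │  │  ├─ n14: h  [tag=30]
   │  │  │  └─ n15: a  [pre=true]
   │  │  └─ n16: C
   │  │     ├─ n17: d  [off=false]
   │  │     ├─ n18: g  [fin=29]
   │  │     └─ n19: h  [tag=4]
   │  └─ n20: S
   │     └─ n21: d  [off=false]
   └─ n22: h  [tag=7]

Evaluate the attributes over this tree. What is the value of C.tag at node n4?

1. n1.pre = false  [terminal]
2. n2.hot = 26  [26]
3. n2.wid = "qw"  ["qw"]
4. n3.off = true  [terminal]
5. n2.tag = false  [B.hot > 26]
6. n2.fin = false  [d.off == false]
7. n4.cnt = "nk"  ["nk"]
8. n5.hot = 4  [len(C.cnt) + 2]
9. n5.wid = "qn"  ["qn"]
10. n7.pre = false  [terminal]
11. n9.off = false  [terminal]
12. n10.hot = 24  [terminal]
13. n11.off = false  [terminal]
14. n8.sig = -5  [e.hot * -2 + 43]
15. n8.pre = 24  [e.hot]
16. n8.idx = false  [d₀.off == true]
17. n6.sig = 1  [S₁.pre - 23]
18. n6.pre = -6  [-6]
19. n6.idx = false  [S₁.pre > 24]
20. n12.fin = false  [S₀.idx == true]
21. n12.pre = 14  [(if S₀.idx then B.hot else S₀.sig) + 13]
22. n12.cnt = false  [S₀.sig == B.hot]
23. n13.fin = true  [A₀.pre > 13]
24. n13.pre = 24  [A₀.pre + 10]
25. n13.cnt = true  [A₀.pre > 13]
26. n14.tag = 30  [terminal]
27. n15.pre = true  [terminal]
28. n13.off = "xu"  ["xu"]
29. n16.cnt = "xur"  [A₁.off ++ "r"]
30. n17.off = false  [terminal]
31. n18.fin = 29  [terminal]
32. n19.tag = 4  [terminal]
33. n16.tag = "vxur"  ["v" ++ C.cnt]
34. n16.ok = "x"  [if d.off then C.cnt else "x"]
35. n12.off = "xn"  [C.ok ++ "n"]
36. n21.off = false  [terminal]
37. n20.sig = 1  [1]
38. n20.pre = 14  [14]
39. n20.idx = false  [d.off == true]
40. n5.tag = true  [B.hot > 3]
41. n5.fin = true  [S₁.idx == false]
42. n22.tag = 7  [terminal]
43. n4.tag = "nk"  [if B.tag then C.cnt else "w"]
44. n4.ok = "uv"  ["uv"]
45. n0.sig = 22  [22]
46. n0.pre = 27  [len(C.ok) + 25]
47. n0.idx = false  [false]

"nk"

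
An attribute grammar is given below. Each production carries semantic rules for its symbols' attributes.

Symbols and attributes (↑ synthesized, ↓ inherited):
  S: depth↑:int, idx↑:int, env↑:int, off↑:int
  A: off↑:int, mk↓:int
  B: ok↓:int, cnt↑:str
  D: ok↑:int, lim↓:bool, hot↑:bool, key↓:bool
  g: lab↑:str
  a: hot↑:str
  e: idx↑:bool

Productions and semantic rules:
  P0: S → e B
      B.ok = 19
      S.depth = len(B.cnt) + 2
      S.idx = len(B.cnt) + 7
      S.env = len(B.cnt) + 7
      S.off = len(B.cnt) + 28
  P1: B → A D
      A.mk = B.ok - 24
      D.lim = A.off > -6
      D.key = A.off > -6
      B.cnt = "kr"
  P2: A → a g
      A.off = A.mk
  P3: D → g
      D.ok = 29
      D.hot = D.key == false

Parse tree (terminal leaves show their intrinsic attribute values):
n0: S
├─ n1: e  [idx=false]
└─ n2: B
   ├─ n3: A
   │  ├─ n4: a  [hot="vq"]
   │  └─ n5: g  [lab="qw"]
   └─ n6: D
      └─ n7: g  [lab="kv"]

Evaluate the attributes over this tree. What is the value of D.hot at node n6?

1. n1.idx = false  [terminal]
2. n2.ok = 19  [19]
3. n3.mk = -5  [B.ok - 24]
4. n4.hot = "vq"  [terminal]
5. n5.lab = "qw"  [terminal]
6. n3.off = -5  [A.mk]
7. n6.lim = true  [A.off > -6]
8. n6.key = true  [A.off > -6]
9. n7.lab = "kv"  [terminal]
10. n6.ok = 29  [29]
11. n6.hot = false  [D.key == false]
12. n2.cnt = "kr"  ["kr"]
13. n0.depth = 4  [len(B.cnt) + 2]
14. n0.idx = 9  [len(B.cnt) + 7]
15. n0.env = 9  [len(B.cnt) + 7]
16. n0.off = 30  [len(B.cnt) + 28]

false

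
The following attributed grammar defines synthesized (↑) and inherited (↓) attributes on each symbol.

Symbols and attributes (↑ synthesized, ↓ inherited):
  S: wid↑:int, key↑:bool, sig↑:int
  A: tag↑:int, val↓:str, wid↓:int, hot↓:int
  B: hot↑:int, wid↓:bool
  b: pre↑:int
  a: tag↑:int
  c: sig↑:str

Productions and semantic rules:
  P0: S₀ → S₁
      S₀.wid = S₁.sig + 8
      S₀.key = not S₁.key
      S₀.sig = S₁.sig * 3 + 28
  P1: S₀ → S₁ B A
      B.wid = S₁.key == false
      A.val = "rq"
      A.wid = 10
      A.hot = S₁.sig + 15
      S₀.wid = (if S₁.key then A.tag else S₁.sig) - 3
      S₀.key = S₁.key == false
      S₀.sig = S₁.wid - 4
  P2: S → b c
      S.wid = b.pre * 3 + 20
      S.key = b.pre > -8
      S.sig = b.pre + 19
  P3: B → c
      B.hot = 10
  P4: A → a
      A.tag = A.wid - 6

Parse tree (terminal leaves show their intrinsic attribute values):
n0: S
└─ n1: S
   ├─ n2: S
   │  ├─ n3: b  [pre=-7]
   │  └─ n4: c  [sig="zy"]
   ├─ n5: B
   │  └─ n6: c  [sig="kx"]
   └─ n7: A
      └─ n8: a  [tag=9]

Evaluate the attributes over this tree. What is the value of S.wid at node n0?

1. n3.pre = -7  [terminal]
2. n4.sig = "zy"  [terminal]
3. n2.wid = -1  [b.pre * 3 + 20]
4. n2.key = true  [b.pre > -8]
5. n2.sig = 12  [b.pre + 19]
6. n5.wid = false  [S₁.key == false]
7. n6.sig = "kx"  [terminal]
8. n5.hot = 10  [10]
9. n7.val = "rq"  ["rq"]
10. n7.wid = 10  [10]
11. n7.hot = 27  [S₁.sig + 15]
12. n8.tag = 9  [terminal]
13. n7.tag = 4  [A.wid - 6]
14. n1.wid = 1  [(if S₁.key then A.tag else S₁.sig) - 3]
15. n1.key = false  [S₁.key == false]
16. n1.sig = -5  [S₁.wid - 4]
17. n0.wid = 3  [S₁.sig + 8]
18. n0.key = true  [not S₁.key]
19. n0.sig = 13  [S₁.sig * 3 + 28]

3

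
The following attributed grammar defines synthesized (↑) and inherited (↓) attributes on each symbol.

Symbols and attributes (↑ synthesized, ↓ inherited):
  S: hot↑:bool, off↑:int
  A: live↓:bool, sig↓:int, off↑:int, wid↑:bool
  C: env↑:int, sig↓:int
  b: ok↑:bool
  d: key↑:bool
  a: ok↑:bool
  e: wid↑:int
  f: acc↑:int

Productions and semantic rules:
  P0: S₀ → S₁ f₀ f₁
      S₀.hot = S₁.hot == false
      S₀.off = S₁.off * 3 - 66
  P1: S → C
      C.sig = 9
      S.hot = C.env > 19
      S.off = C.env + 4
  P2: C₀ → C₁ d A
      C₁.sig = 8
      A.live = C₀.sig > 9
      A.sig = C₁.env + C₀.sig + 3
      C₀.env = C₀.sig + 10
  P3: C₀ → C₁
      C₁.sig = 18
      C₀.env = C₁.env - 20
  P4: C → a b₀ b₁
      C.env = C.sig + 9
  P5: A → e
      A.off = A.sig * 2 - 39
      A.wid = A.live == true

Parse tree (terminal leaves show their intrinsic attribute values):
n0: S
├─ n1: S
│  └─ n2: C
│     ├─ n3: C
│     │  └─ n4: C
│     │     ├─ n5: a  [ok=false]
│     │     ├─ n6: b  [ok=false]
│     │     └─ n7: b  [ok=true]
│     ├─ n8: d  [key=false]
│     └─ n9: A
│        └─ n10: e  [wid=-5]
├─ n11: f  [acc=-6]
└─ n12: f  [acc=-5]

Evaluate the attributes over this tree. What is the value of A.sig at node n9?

1. n2.sig = 9  [9]
2. n3.sig = 8  [8]
3. n4.sig = 18  [18]
4. n5.ok = false  [terminal]
5. n6.ok = false  [terminal]
6. n7.ok = true  [terminal]
7. n4.env = 27  [C.sig + 9]
8. n3.env = 7  [C₁.env - 20]
9. n8.key = false  [terminal]
10. n9.live = false  [C₀.sig > 9]
11. n9.sig = 19  [C₁.env + C₀.sig + 3]
12. n10.wid = -5  [terminal]
13. n9.off = -1  [A.sig * 2 - 39]
14. n9.wid = false  [A.live == true]
15. n2.env = 19  [C₀.sig + 10]
16. n1.hot = false  [C.env > 19]
17. n1.off = 23  [C.env + 4]
18. n11.acc = -6  [terminal]
19. n12.acc = -5  [terminal]
20. n0.hot = true  [S₁.hot == false]
21. n0.off = 3  [S₁.off * 3 - 66]

19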